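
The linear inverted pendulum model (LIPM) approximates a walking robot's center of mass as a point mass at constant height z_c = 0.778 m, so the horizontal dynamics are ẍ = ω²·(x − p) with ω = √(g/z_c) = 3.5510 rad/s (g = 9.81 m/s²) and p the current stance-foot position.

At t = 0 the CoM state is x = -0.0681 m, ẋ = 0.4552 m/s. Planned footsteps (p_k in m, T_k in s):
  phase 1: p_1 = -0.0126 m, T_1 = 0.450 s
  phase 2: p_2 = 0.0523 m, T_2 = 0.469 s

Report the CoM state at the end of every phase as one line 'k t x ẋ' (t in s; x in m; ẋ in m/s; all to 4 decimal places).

1 0.4500 0.1485 0.7039
2 0.9190 0.8210 2.7982

phase 1: p=-0.0126, T=0.450, ωT=1.597950, cosh=2.572600, sinh=2.370289; start (x,ẋ)=(-0.068100, 0.455200) → end (x,ẋ)=(0.148466, 0.703910)
phase 2: p=0.0523, T=0.469, ωT=1.665419, cosh=2.738500, sinh=2.549389; start (x,ẋ)=(0.148466, 0.703910) → end (x,ẋ)=(0.821013, 2.798238)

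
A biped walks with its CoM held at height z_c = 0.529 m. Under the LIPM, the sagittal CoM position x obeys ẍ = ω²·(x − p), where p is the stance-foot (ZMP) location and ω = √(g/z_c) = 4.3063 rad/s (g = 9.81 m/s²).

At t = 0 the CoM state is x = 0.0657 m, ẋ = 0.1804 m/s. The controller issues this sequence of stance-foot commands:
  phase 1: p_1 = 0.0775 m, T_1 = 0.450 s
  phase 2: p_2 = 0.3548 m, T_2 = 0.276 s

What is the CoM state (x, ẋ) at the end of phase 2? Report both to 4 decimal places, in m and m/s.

phase 1: p=0.0775, T=0.450, ωT=1.937835, cosh=3.543858, sinh=3.399843; start (x,ẋ)=(0.065700, 0.180400) → end (x,ẋ)=(0.178109, 0.466551)
phase 2: p=0.3548, T=0.276, ωT=1.188539, cosh=1.793474, sinh=1.488808; start (x,ẋ)=(0.178109, 0.466551) → end (x,ẋ)=(0.199209, -0.296063)

x = 0.1992, ẋ = -0.2961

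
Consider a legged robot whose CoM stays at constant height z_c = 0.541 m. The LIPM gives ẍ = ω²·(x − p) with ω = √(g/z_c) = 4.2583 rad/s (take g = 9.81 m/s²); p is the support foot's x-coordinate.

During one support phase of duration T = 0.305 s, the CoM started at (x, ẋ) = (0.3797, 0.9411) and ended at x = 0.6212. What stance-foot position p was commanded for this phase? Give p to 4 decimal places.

ωT = 4.2583·0.305 = 1.298782; cosh(ωT) = 1.968846, sinh(ωT) = 1.695982
x(T) = p + (x₀−p)·cosh(ωT) + (ẋ₀/ω)·sinh(ωT) ⇒ p·(1 − cosh) = x(T) − x₀·cosh − (ẋ₀/ω)·sinh
numerator   = 0.6212 − (0.3797)·1.968846 − (0.9411/4.2583)·1.695982 = -0.501189
denominator = 1 − 1.968846 = -0.968846
p = -0.501189 / -0.968846 = 0.5173

p = 0.5173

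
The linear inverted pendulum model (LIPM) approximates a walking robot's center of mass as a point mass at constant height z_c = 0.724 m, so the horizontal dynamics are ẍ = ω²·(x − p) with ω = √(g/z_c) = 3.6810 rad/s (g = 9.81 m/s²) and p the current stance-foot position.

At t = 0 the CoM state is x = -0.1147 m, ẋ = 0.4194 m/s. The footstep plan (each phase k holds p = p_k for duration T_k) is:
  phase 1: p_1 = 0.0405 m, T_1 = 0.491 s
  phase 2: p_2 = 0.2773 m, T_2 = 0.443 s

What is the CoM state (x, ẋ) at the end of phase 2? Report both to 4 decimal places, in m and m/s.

phase 1: p=0.0405, T=0.491, ωT=1.807371, cosh=3.129245, sinh=2.965160; start (x,ẋ)=(-0.114700, 0.419400) → end (x,ẋ)=(-0.107319, -0.381564)
phase 2: p=0.2773, T=0.443, ωT=1.630683, cosh=2.651579, sinh=2.455783; start (x,ẋ)=(-0.107319, -0.381564) → end (x,ẋ)=(-0.997109, -4.488603)

x = -0.9971, ẋ = -4.4886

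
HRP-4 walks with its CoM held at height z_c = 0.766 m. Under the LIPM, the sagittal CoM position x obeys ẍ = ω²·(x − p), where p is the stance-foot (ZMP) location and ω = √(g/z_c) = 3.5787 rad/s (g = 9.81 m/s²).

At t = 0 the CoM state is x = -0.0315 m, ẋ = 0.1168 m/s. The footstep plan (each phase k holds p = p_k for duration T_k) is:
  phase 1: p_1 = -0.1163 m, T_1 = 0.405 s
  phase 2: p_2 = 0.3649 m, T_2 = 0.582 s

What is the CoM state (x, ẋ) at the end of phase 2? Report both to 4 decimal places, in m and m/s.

x = 0.4125, ẋ = 0.3794

phase 1: p=-0.1163, T=0.405, ωT=1.449374, cosh=2.247581, sinh=2.012864; start (x,ẋ)=(-0.031500, 0.116800) → end (x,ẋ)=(0.139990, 0.873369)
phase 2: p=0.3649, T=0.582, ωT=2.082803, cosh=4.075760, sinh=3.951180; start (x,ẋ)=(0.139990, 0.873369) → end (x,ẋ)=(0.412491, 0.379392)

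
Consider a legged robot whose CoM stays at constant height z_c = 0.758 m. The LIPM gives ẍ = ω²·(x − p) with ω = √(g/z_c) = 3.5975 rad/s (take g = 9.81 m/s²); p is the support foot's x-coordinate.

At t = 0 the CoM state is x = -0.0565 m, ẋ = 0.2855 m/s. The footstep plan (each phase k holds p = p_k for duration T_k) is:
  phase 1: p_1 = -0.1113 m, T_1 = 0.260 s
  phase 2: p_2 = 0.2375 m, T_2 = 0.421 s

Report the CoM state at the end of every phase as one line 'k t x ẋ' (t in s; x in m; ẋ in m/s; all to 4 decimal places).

1 0.2600 0.0548 0.6323
2 0.6810 0.1823 0.0850

phase 1: p=-0.1113, T=0.260, ωT=0.935350, cosh=1.470277, sinh=1.077828; start (x,ẋ)=(-0.056500, 0.285500) → end (x,ẋ)=(0.054808, 0.632250)
phase 2: p=0.2375, T=0.421, ωT=1.514547, cosh=2.383635, sinh=2.163728; start (x,ẋ)=(0.054808, 0.632250) → end (x,ẋ)=(0.182299, 0.084981)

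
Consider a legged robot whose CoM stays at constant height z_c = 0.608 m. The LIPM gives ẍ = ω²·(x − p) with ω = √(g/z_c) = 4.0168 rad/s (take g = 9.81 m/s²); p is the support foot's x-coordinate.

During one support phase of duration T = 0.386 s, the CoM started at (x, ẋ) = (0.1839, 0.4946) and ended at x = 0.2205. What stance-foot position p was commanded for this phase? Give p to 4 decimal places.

p = 0.3483

ωT = 4.0168·0.386 = 1.550485; cosh(ωT) = 2.462950, sinh(ωT) = 2.250805
x(T) = p + (x₀−p)·cosh(ωT) + (ẋ₀/ω)·sinh(ωT) ⇒ p·(1 − cosh) = x(T) − x₀·cosh − (ẋ₀/ω)·sinh
numerator   = 0.2205 − (0.1839)·2.462950 − (0.4946/4.0168)·2.250805 = -0.509585
denominator = 1 − 2.462950 = -1.462950
p = -0.509585 / -1.462950 = 0.3483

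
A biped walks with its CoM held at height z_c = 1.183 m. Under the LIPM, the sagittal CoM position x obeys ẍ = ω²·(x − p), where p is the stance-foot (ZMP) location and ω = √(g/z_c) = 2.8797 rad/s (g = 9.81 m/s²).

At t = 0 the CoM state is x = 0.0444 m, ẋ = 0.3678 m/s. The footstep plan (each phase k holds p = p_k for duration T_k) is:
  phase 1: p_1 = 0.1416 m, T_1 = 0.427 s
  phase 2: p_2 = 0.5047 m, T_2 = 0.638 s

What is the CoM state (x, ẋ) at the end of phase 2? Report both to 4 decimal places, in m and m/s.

x = -0.3417, ẋ = -2.2408

phase 1: p=0.1416, T=0.427, ωT=1.229632, cosh=1.856185, sinh=1.563785; start (x,ẋ)=(0.044400, 0.367800) → end (x,ẋ)=(0.160908, 0.244991)
phase 2: p=0.5047, T=0.638, ωT=1.837249, cosh=3.219246, sinh=3.059991; start (x,ẋ)=(0.160908, 0.244991) → end (x,ẋ)=(-0.341722, -2.240760)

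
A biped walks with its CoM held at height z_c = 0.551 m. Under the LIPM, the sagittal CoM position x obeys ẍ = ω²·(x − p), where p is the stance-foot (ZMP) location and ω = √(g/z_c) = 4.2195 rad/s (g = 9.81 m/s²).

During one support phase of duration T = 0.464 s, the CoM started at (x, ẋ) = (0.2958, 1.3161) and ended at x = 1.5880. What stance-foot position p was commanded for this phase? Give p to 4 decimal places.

ωT = 4.2195·0.464 = 1.957848; cosh(ωT) = 3.612614, sinh(ωT) = 3.471452
x(T) = p + (x₀−p)·cosh(ωT) + (ẋ₀/ω)·sinh(ωT) ⇒ p·(1 − cosh) = x(T) − x₀·cosh − (ẋ₀/ω)·sinh
numerator   = 1.5880 − (0.2958)·3.612614 − (1.3161/4.2195)·3.471452 = -0.563388
denominator = 1 − 3.612614 = -2.612614
p = -0.563388 / -2.612614 = 0.2156

p = 0.2156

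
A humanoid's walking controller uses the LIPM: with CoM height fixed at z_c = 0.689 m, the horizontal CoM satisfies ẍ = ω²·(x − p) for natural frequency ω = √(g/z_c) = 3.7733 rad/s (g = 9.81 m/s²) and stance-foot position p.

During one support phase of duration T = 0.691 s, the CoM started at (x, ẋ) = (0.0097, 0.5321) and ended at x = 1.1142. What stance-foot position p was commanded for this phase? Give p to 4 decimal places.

p = -0.0167

ωT = 3.7733·0.691 = 2.607350; cosh(ωT) = 6.818397, sinh(ωT) = 6.744668
x(T) = p + (x₀−p)·cosh(ωT) + (ẋ₀/ω)·sinh(ωT) ⇒ p·(1 − cosh) = x(T) − x₀·cosh − (ẋ₀/ω)·sinh
numerator   = 1.1142 − (0.0097)·6.818397 − (0.5321/3.7733)·6.744668 = 0.096948
denominator = 1 − 6.818397 = -5.818397
p = 0.096948 / -5.818397 = -0.0167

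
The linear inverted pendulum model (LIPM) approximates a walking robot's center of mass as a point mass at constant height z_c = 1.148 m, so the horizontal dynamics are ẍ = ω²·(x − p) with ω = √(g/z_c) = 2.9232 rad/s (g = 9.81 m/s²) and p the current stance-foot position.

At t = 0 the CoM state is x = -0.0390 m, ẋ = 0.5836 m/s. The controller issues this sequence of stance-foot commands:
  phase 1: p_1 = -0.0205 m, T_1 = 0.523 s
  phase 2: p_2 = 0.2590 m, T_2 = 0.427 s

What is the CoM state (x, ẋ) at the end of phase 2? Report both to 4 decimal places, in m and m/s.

x = 1.1808, ẋ = 2.9688

phase 1: p=-0.0205, T=0.523, ωT=1.528834, cosh=2.414791, sinh=2.198002; start (x,ẋ)=(-0.039000, 0.583600) → end (x,ẋ)=(0.373645, 1.290406)
phase 2: p=0.2590, T=0.427, ωT=1.248206, cosh=1.885554, sinh=1.598535; start (x,ẋ)=(0.373645, 1.290406) → end (x,ẋ)=(1.180820, 2.968846)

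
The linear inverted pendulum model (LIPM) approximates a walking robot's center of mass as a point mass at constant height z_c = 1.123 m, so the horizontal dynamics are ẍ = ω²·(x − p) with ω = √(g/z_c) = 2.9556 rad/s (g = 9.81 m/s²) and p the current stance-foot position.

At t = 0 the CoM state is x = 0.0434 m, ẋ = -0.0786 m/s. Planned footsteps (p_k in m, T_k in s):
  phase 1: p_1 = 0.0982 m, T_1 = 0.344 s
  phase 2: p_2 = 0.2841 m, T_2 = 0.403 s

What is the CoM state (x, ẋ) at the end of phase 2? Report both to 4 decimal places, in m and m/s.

x = -0.4217, ẋ = -1.9101

phase 1: p=0.0982, T=0.344, ωT=1.016726, cosh=1.562954, sinh=1.201177; start (x,ẋ)=(0.043400, -0.078600) → end (x,ẋ)=(-0.019393, -0.317399)
phase 2: p=0.2841, T=0.403, ωT=1.191107, cosh=1.797303, sinh=1.493418; start (x,ẋ)=(-0.019393, -0.317399) → end (x,ẋ)=(-0.421747, -1.910067)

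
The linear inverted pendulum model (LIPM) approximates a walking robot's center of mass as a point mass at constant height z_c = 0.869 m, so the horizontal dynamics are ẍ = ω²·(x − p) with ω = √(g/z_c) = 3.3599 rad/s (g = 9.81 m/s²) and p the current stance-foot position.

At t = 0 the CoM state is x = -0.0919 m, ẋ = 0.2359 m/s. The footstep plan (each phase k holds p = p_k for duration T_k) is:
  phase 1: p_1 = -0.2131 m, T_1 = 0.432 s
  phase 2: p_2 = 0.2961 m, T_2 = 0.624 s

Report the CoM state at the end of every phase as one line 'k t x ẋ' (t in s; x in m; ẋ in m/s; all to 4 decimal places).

1 0.4320 0.2015 1.3528
2 1.0560 1.5189 4.3137

phase 1: p=-0.2131, T=0.432, ωT=1.451477, cosh=2.251820, sinh=2.017595; start (x,ẋ)=(-0.091900, 0.235900) → end (x,ẋ)=(0.201477, 1.352809)
phase 2: p=0.2961, T=0.624, ωT=2.096578, cosh=4.130573, sinh=4.007697; start (x,ẋ)=(0.201477, 1.352809) → end (x,ẋ)=(1.518886, 4.313732)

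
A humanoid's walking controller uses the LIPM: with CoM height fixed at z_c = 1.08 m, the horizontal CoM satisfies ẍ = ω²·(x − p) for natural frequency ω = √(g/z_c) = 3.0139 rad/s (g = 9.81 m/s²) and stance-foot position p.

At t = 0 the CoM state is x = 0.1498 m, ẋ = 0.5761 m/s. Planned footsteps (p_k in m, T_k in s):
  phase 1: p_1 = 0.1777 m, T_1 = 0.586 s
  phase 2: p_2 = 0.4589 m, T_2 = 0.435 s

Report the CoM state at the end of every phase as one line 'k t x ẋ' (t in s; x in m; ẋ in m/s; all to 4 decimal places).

phase 1: p=0.1777, T=0.586, ωT=1.766145, cosh=3.009629, sinh=2.838638; start (x,ẋ)=(0.149800, 0.576100) → end (x,ẋ)=(0.636330, 1.495152)
phase 2: p=0.4589, T=0.435, ωT=1.311047, cosh=1.989796, sinh=1.720258; start (x,ẋ)=(0.636330, 1.495152) → end (x,ẋ)=(1.665346, 3.894970)

1 0.5860 0.6363 1.4952
2 1.0210 1.6653 3.8950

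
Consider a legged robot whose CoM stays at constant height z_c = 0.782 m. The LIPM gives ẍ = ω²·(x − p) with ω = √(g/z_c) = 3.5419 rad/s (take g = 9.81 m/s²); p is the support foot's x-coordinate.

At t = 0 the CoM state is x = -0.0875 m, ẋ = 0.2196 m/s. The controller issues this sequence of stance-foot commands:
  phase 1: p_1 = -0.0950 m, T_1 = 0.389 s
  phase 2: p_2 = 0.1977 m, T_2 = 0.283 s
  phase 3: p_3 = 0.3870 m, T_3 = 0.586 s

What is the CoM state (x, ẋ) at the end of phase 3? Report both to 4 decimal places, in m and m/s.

x = -0.5713, ẋ = -3.2600

phase 1: p=-0.0950, T=0.389, ωT=1.377799, cosh=2.109148, sinh=1.857015; start (x,ẋ)=(-0.087500, 0.219600) → end (x,ẋ)=(0.035955, 0.512499)
phase 2: p=0.1977, T=0.283, ωT=1.002358, cosh=1.545856, sinh=1.178843; start (x,ẋ)=(0.035955, 0.512499) → end (x,ẋ)=(0.118239, 0.116908)
phase 3: p=0.3870, T=0.586, ωT=2.075553, cosh=4.047221, sinh=3.921734; start (x,ẋ)=(0.118239, 0.116908) → end (x,ẋ)=(-0.571290, -3.260044)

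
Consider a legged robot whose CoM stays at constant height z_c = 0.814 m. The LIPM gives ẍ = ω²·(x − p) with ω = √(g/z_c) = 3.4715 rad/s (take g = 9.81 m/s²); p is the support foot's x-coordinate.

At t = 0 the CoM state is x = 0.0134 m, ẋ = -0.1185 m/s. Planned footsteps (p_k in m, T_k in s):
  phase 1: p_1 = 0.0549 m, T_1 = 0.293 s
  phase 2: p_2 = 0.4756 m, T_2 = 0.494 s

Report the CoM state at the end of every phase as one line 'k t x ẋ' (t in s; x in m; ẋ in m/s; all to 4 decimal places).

1 0.2930 -0.0510 -0.3584
2 0.7870 -1.3123 -5.9422

phase 1: p=0.0549, T=0.293, ωT=1.017149, cosh=1.563463, sinh=1.201838; start (x,ẋ)=(0.013400, -0.118500) → end (x,ẋ)=(-0.051009, -0.358416)
phase 2: p=0.4756, T=0.494, ωT=1.714921, cosh=2.868107, sinh=2.688129; start (x,ẋ)=(-0.051009, -0.358416) → end (x,ẋ)=(-1.312306, -5.942203)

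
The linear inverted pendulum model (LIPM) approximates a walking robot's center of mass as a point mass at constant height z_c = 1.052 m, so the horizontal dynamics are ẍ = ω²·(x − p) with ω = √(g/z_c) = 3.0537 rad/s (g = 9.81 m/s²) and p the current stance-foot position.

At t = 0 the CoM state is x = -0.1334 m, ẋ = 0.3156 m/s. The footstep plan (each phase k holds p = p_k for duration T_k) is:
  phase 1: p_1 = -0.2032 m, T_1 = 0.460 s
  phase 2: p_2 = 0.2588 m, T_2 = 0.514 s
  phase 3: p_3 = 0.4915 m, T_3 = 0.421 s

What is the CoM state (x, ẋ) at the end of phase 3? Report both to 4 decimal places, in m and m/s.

phase 1: p=-0.2032, T=0.460, ωT=1.404702, cosh=2.159876, sinh=1.914436; start (x,ẋ)=(-0.133400, 0.315600) → end (x,ẋ)=(0.145416, 1.089716)
phase 2: p=0.2588, T=0.514, ωT=1.569602, cosh=2.506431, sinh=2.298303; start (x,ẋ)=(0.145416, 1.089716) → end (x,ẋ)=(0.794763, 1.935534)
phase 3: p=0.4915, T=0.421, ωT=1.285608, cosh=1.946674, sinh=1.670191; start (x,ẋ)=(0.794763, 1.935534) → end (x,ẋ)=(2.140477, 5.314577)

x = 2.1405, ẋ = 5.3146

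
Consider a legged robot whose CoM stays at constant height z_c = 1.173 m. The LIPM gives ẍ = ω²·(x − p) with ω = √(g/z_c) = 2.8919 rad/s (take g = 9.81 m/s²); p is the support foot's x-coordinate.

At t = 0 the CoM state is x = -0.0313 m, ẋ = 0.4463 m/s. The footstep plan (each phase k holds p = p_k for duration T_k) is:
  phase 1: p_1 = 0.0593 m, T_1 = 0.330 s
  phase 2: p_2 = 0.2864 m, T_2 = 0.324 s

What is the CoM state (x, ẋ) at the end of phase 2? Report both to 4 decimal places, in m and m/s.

phase 1: p=0.0593, T=0.330, ωT=0.954327, cosh=1.490997, sinh=1.105926; start (x,ẋ)=(-0.031300, 0.446300) → end (x,ẋ)=(0.094891, 0.375673)
phase 2: p=0.2864, T=0.324, ωT=0.936976, cosh=1.472031, sinh=1.080220; start (x,ẋ)=(0.094891, 0.375673) → end (x,ẋ)=(0.144818, -0.045252)

x = 0.1448, ẋ = -0.0453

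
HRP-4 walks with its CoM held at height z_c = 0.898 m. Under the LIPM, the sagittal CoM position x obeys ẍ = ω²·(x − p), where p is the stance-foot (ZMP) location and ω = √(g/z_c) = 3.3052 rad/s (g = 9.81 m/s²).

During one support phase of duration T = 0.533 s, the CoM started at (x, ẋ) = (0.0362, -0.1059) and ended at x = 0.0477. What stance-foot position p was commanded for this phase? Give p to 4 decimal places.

ωT = 3.3052·0.533 = 1.761672; cosh(ωT) = 2.996960, sinh(ωT) = 2.825202
x(T) = p + (x₀−p)·cosh(ωT) + (ẋ₀/ω)·sinh(ωT) ⇒ p·(1 − cosh) = x(T) − x₀·cosh − (ẋ₀/ω)·sinh
numerator   = 0.0477 − (0.0362)·2.996960 − (-0.1059/3.3052)·2.825202 = 0.029731
denominator = 1 − 2.996960 = -1.996960
p = 0.029731 / -1.996960 = -0.0149

p = -0.0149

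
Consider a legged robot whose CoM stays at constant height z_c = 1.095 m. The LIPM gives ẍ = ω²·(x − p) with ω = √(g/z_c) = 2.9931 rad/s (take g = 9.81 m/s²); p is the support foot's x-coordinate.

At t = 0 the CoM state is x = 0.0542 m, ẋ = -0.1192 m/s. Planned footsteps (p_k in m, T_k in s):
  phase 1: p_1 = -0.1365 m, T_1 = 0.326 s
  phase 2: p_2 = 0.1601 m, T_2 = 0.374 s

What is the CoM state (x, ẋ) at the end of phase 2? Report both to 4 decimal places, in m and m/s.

phase 1: p=-0.1365, T=0.326, ωT=0.975751, cosh=1.515034, sinh=1.138124; start (x,ẋ)=(0.054200, -0.119200) → end (x,ẋ)=(0.107091, 0.469031)
phase 2: p=0.1601, T=0.374, ωT=1.119419, cosh=1.694772, sinh=1.368303; start (x,ẋ)=(0.107091, 0.469031) → end (x,ẋ)=(0.284681, 0.577805)

x = 0.2847, ẋ = 0.5778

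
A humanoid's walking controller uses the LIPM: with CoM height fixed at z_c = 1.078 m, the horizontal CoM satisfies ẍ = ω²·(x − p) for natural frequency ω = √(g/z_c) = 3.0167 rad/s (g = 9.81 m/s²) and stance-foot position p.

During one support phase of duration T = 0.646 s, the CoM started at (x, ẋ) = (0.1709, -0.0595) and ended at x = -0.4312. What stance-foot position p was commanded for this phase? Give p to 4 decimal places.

ωT = 3.0167·0.646 = 1.948788; cosh(ωT) = 3.581311, sinh(ωT) = 3.438864
x(T) = p + (x₀−p)·cosh(ωT) + (ẋ₀/ω)·sinh(ωT) ⇒ p·(1 − cosh) = x(T) − x₀·cosh − (ẋ₀/ω)·sinh
numerator   = -0.4312 − (0.1709)·3.581311 − (-0.0595/3.0167)·3.438864 = -0.975419
denominator = 1 − 3.581311 = -2.581311
p = -0.975419 / -2.581311 = 0.3779

p = 0.3779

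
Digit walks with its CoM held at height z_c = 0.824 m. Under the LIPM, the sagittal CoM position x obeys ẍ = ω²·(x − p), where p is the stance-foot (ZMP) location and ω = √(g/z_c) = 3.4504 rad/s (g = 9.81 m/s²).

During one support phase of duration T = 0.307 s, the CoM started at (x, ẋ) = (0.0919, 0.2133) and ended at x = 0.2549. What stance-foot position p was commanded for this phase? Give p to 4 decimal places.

ωT = 3.4504·0.307 = 1.059273; cosh(ωT) = 1.615490, sinh(ωT) = 1.268782
x(T) = p + (x₀−p)·cosh(ωT) + (ẋ₀/ω)·sinh(ωT) ⇒ p·(1 − cosh) = x(T) − x₀·cosh − (ẋ₀/ω)·sinh
numerator   = 0.2549 − (0.0919)·1.615490 − (0.2133/3.4504)·1.268782 = 0.028002
denominator = 1 − 1.615490 = -0.615490
p = 0.028002 / -0.615490 = -0.0455

p = -0.0455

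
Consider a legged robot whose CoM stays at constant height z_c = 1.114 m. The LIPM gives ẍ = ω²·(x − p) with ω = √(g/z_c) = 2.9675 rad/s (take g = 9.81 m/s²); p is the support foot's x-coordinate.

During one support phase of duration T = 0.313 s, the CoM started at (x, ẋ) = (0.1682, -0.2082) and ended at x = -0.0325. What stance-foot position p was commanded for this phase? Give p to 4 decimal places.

p = 0.4396

ωT = 2.9675·0.313 = 0.928827; cosh(ωT) = 1.463278, sinh(ωT) = 1.068261
x(T) = p + (x₀−p)·cosh(ωT) + (ẋ₀/ω)·sinh(ωT) ⇒ p·(1 − cosh) = x(T) − x₀·cosh − (ẋ₀/ω)·sinh
numerator   = -0.0325 − (0.1682)·1.463278 − (-0.2082/2.9675)·1.068261 = -0.203674
denominator = 1 − 1.463278 = -0.463278
p = -0.203674 / -0.463278 = 0.4396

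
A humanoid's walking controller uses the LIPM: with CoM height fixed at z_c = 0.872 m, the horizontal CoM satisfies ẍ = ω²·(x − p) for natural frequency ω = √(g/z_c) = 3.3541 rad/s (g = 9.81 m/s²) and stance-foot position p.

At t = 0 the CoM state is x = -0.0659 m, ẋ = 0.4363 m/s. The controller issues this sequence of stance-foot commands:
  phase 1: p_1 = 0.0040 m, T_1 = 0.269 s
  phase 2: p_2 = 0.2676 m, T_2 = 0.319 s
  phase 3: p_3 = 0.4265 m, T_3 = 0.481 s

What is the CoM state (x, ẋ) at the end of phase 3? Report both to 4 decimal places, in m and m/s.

phase 1: p=0.0040, T=0.269, ωT=0.902253, cosh=1.435403, sinh=1.029748; start (x,ẋ)=(-0.065900, 0.436300) → end (x,ẋ)=(0.037615, 0.384840)
phase 2: p=0.2676, T=0.319, ωT=1.069958, cosh=1.629140, sinh=1.286117; start (x,ẋ)=(0.037615, 0.384840) → end (x,ẋ)=(0.040487, -0.365145)
phase 3: p=0.4265, T=0.481, ωT=1.613322, cosh=2.609342, sinh=2.410117; start (x,ẋ)=(0.040487, -0.365145) → end (x,ẋ)=(-0.843118, -4.073229)

x = -0.8431, ẋ = -4.0732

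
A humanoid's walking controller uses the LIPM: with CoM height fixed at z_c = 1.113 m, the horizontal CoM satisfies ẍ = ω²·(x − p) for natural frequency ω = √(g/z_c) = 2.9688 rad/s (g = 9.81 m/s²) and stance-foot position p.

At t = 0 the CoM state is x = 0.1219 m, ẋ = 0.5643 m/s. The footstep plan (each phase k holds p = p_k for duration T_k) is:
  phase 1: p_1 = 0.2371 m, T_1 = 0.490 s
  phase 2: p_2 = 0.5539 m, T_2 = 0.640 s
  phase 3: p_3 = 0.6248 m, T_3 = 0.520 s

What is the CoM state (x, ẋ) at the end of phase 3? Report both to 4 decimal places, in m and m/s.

phase 1: p=0.2371, T=0.490, ωT=1.454712, cosh=2.258359, sinh=2.024891; start (x,ẋ)=(0.121900, 0.564300) → end (x,ẋ)=(0.361822, 0.581867)
phase 2: p=0.5539, T=0.640, ωT=1.900032, cosh=3.417836, sinh=3.268272; start (x,ẋ)=(0.361822, 0.581867) → end (x,ẋ)=(0.537971, 0.125023)
phase 3: p=0.6248, T=0.520, ωT=1.543776, cosh=2.447905, sinh=2.234332; start (x,ẋ)=(0.537971, 0.125023) → end (x,ẋ)=(0.506343, -0.269919)

x = 0.5063, ẋ = -0.2699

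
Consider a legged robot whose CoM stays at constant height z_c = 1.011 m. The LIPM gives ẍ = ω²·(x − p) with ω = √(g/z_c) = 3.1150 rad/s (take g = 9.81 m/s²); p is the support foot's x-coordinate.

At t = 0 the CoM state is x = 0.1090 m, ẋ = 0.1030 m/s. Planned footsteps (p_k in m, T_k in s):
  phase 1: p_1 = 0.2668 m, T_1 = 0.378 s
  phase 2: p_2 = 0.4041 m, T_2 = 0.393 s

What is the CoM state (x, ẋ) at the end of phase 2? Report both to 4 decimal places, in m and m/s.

x = -0.5469, ẋ = -2.7827

phase 1: p=0.2668, T=0.378, ωT=1.177470, cosh=1.777104, sinh=1.469047; start (x,ẋ)=(0.109000, 0.103000) → end (x,ẋ)=(0.034948, -0.539064)
phase 2: p=0.4041, T=0.393, ωT=1.224195, cosh=1.847711, sinh=1.553716; start (x,ẋ)=(0.034948, -0.539064) → end (x,ẋ)=(-0.546863, -2.782665)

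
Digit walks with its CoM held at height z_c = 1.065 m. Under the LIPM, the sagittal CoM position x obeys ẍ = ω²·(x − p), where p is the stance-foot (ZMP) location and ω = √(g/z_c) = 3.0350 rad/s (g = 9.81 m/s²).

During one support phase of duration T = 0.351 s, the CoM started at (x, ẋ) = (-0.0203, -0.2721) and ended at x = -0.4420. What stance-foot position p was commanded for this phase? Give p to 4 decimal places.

ωT = 3.0350·0.351 = 1.065285; cosh(ωT) = 1.623148, sinh(ωT) = 1.278518
x(T) = p + (x₀−p)·cosh(ωT) + (ẋ₀/ω)·sinh(ωT) ⇒ p·(1 − cosh) = x(T) − x₀·cosh − (ẋ₀/ω)·sinh
numerator   = -0.4420 − (-0.0203)·1.623148 − (-0.2721/3.0350)·1.278518 = -0.294426
denominator = 1 − 1.623148 = -0.623148
p = -0.294426 / -0.623148 = 0.4725

p = 0.4725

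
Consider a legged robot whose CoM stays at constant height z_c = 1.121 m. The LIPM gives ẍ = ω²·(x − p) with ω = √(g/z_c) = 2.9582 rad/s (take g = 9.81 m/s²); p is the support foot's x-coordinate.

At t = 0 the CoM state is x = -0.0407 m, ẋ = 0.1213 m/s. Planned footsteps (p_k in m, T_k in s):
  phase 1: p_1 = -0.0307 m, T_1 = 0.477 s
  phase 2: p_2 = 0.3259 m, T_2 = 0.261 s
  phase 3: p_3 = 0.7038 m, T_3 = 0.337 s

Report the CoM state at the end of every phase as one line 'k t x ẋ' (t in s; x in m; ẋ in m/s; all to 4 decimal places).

phase 1: p=-0.0307, T=0.477, ωT=1.411061, cosh=2.172095, sinh=1.928210; start (x,ẋ)=(-0.040700, 0.121300) → end (x,ẋ)=(0.026645, 0.206435)
phase 2: p=0.3259, T=0.261, ωT=0.772090, cosh=1.313166, sinh=0.851120; start (x,ẋ)=(0.026645, 0.206435) → end (x,ẋ)=(-0.007677, -0.482377)
phase 3: p=0.7038, T=0.337, ωT=0.996913, cosh=1.539461, sinh=1.170444; start (x,ẋ)=(-0.007677, -0.482377) → end (x,ẋ)=(-0.582349, -3.206024)

1 0.4770 0.0266 0.2064
2 0.7380 -0.0077 -0.4824
3 1.0750 -0.5823 -3.2060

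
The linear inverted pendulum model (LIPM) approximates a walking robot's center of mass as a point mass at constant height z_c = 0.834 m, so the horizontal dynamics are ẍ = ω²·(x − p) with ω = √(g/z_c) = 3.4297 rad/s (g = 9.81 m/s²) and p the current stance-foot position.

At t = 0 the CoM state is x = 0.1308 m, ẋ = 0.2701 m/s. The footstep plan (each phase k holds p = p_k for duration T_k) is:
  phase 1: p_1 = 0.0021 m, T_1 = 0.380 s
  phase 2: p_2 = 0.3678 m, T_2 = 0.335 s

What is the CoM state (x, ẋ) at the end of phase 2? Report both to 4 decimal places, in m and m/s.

phase 1: p=0.0021, T=0.380, ωT=1.303286, cosh=1.976506, sinh=1.704868; start (x,ẋ)=(0.130800, 0.270100) → end (x,ẋ)=(0.390740, 1.286387)
phase 2: p=0.3678, T=0.335, ωT=1.148950, cosh=1.735923, sinh=1.418954; start (x,ẋ)=(0.390740, 1.286387) → end (x,ẋ)=(0.939833, 2.344710)

x = 0.9398, ẋ = 2.3447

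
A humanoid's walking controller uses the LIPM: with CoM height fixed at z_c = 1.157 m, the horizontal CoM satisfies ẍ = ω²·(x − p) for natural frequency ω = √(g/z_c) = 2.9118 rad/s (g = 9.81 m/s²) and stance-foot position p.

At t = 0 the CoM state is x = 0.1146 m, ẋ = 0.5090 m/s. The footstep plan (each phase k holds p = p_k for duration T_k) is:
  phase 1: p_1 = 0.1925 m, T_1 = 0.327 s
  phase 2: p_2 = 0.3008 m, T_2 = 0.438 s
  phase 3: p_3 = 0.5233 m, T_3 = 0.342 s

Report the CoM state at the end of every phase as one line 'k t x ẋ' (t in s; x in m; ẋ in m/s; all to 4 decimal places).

phase 1: p=0.1925, T=0.327, ωT=0.952159, cosh=1.488602, sinh=1.102695; start (x,ẋ)=(0.114600, 0.509000) → end (x,ẋ)=(0.269296, 0.507575)
phase 2: p=0.3008, T=0.438, ωT=1.275368, cosh=1.929674, sinh=1.650346; start (x,ẋ)=(0.269296, 0.507575) → end (x,ẋ)=(0.527689, 0.828061)
phase 3: p=0.5233, T=0.342, ωT=0.995836, cosh=1.538200, sinh=1.168785; start (x,ẋ)=(0.527689, 0.828061) → end (x,ẋ)=(0.862432, 1.288661)

1 0.3270 0.2693 0.5076
2 0.7650 0.5277 0.8281
3 1.1070 0.8624 1.2887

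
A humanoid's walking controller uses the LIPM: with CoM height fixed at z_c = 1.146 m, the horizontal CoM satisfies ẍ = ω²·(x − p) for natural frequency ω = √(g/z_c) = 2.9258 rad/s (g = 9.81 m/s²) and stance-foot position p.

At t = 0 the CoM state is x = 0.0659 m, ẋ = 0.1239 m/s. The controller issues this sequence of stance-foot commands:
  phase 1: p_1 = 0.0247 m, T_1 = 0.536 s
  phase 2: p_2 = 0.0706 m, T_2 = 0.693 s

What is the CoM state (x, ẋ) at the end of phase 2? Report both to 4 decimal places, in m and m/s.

x = 1.4157, ẋ = 3.9532

phase 1: p=0.0247, T=0.536, ωT=1.568229, cosh=2.503278, sinh=2.294864; start (x,ẋ)=(0.065900, 0.123900) → end (x,ẋ)=(0.225017, 0.586786)
phase 2: p=0.0706, T=0.693, ωT=2.027579, cosh=3.863666, sinh=3.732012; start (x,ẋ)=(0.225017, 0.586786) → end (x,ẋ)=(1.415690, 3.953238)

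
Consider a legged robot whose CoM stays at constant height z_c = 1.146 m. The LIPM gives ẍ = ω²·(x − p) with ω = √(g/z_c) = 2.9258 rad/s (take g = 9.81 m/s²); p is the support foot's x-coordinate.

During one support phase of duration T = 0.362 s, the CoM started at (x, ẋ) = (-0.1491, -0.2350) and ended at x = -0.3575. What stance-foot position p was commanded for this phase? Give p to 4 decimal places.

ωT = 2.9258·0.362 = 1.059140; cosh(ωT) = 1.615321, sinh(ωT) = 1.268567
x(T) = p + (x₀−p)·cosh(ωT) + (ẋ₀/ω)·sinh(ωT) ⇒ p·(1 − cosh) = x(T) − x₀·cosh − (ẋ₀/ω)·sinh
numerator   = -0.3575 − (-0.1491)·1.615321 − (-0.2350/2.9258)·1.268567 = -0.014764
denominator = 1 − 1.615321 = -0.615321
p = -0.014764 / -0.615321 = 0.0240

p = 0.0240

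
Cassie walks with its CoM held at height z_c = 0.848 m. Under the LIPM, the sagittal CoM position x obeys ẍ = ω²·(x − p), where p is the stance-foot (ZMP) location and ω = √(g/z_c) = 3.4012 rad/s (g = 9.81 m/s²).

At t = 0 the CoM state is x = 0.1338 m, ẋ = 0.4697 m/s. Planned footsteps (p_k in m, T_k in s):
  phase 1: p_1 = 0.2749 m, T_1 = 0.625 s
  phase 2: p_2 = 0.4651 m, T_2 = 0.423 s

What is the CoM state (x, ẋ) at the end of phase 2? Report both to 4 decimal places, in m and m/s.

phase 1: p=0.2749, T=0.625, ωT=2.125750, cosh=4.249261, sinh=4.129918; start (x,ẋ)=(0.133800, 0.469700) → end (x,ẋ)=(0.245664, 0.013892)
phase 2: p=0.4651, T=0.423, ωT=1.438708, cosh=2.226239, sinh=1.989005; start (x,ẋ)=(0.245664, 0.013892) → end (x,ẋ)=(-0.015293, -1.453559)

x = -0.0153, ẋ = -1.4536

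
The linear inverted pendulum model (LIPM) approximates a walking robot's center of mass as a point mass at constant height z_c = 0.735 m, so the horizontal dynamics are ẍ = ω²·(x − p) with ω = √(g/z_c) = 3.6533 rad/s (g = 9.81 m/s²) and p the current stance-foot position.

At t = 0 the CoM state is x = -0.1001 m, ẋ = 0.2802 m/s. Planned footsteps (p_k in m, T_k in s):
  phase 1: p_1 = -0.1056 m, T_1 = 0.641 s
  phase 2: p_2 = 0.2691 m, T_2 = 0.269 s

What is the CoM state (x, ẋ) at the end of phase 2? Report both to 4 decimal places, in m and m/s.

phase 1: p=-0.1056, T=0.641, ωT=2.341765, cosh=5.247868, sinh=5.151711; start (x,ẋ)=(-0.100100, 0.280200) → end (x,ẋ)=(0.318388, 1.573967)
phase 2: p=0.2691, T=0.269, ωT=0.982738, cosh=1.523023, sinh=1.148738; start (x,ẋ)=(0.318388, 1.573967) → end (x,ẋ)=(0.839082, 2.604034)

x = 0.8391, ẋ = 2.6040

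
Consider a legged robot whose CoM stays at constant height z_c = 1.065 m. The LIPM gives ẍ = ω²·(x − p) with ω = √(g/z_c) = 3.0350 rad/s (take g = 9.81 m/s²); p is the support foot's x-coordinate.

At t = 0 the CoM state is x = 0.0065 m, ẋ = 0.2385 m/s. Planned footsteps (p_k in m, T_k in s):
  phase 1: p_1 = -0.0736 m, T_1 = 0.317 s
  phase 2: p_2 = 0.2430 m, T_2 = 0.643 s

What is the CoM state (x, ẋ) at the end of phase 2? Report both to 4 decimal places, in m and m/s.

x = 0.5679, ẋ = 1.1225

phase 1: p=-0.0736, T=0.317, ωT=0.962095, cosh=1.499633, sinh=1.117541; start (x,ẋ)=(0.006500, 0.238500) → end (x,ẋ)=(0.134341, 0.629341)
phase 2: p=0.2430, T=0.643, ωT=1.951505, cosh=3.590667, sinh=3.448607; start (x,ẋ)=(0.134341, 0.629341) → end (x,ẋ)=(0.567946, 1.122465)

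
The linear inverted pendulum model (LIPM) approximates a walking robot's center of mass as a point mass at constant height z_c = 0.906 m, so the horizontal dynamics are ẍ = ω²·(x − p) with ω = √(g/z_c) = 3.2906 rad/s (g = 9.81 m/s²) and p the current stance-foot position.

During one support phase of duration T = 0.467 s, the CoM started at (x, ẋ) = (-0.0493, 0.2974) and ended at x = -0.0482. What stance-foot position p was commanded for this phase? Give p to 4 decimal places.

p = 0.0898

ωT = 3.2906·0.467 = 1.536710; cosh(ωT) = 2.432179, sinh(ωT) = 2.217091
x(T) = p + (x₀−p)·cosh(ωT) + (ẋ₀/ω)·sinh(ωT) ⇒ p·(1 − cosh) = x(T) − x₀·cosh − (ẋ₀/ω)·sinh
numerator   = -0.0482 − (-0.0493)·2.432179 − (0.2974/3.2906)·2.217091 = -0.128671
denominator = 1 − 2.432179 = -1.432179
p = -0.128671 / -1.432179 = 0.0898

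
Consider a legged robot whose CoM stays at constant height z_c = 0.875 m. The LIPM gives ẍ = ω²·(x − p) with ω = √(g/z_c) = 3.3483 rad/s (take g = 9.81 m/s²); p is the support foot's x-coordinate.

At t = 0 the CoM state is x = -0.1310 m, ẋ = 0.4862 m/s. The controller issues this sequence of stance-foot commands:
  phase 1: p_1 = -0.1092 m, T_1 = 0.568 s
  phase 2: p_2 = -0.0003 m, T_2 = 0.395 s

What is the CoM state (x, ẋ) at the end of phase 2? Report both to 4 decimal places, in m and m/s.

phase 1: p=-0.1092, T=0.568, ωT=1.901834, cosh=3.423732, sinh=3.274438; start (x,ẋ)=(-0.131000, 0.486200) → end (x,ẋ)=(0.291637, 1.425608)
phase 2: p=-0.0003, T=0.395, ωT=1.322579, cosh=2.009767, sinh=1.743319; start (x,ẋ)=(0.291637, 1.425608) → end (x,ẋ)=(1.328680, 4.569223)

x = 1.3287, ẋ = 4.5692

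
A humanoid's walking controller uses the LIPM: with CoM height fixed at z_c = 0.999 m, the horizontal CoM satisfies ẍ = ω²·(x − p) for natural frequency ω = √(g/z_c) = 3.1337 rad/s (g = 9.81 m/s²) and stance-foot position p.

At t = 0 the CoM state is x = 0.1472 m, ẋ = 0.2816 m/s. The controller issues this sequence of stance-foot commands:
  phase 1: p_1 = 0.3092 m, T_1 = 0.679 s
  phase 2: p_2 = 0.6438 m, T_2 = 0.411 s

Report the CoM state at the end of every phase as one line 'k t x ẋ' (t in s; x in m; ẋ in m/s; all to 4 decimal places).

1 0.6790 -0.0086 -0.9020
2 1.0900 -1.1109 -5.1836

phase 1: p=0.3092, T=0.679, ωT=2.127782, cosh=4.257663, sinh=4.138562; start (x,ẋ)=(0.147200, 0.281600) → end (x,ẋ)=(-0.008643, -0.902022)
phase 2: p=0.6438, T=0.411, ωT=1.287951, cosh=1.950592, sinh=1.674757; start (x,ẋ)=(-0.008643, -0.902022) → end (x,ẋ)=(-1.110921, -5.183618)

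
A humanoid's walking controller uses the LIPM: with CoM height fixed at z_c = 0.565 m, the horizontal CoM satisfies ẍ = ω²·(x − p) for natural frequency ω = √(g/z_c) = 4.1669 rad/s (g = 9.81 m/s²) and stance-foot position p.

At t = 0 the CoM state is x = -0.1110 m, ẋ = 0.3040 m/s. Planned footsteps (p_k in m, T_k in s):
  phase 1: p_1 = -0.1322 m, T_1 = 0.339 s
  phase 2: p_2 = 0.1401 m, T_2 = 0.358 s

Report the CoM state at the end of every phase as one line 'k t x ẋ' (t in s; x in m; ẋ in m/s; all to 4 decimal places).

phase 1: p=-0.1322, T=0.339, ωT=1.412579, cosh=2.175024, sinh=1.931509; start (x,ẋ)=(-0.111000, 0.304000) → end (x,ẋ)=(0.054826, 0.831833)
phase 2: p=0.1401, T=0.358, ωT=1.491750, cosh=2.334923, sinh=2.109945; start (x,ẋ)=(0.054826, 0.831833) → end (x,ẋ)=(0.362196, 1.192540)

1 0.3390 0.0548 0.8318
2 0.6970 0.3622 1.1925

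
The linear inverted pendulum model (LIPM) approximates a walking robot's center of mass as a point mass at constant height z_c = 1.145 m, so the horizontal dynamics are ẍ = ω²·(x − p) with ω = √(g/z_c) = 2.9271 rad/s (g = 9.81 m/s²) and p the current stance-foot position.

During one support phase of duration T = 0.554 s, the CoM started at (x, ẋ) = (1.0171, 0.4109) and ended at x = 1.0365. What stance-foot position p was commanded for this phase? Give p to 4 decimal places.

p = 1.2147

ωT = 2.9271·0.554 = 1.621613; cosh(ωT) = 2.629415, sinh(ωT) = 2.431835
x(T) = p + (x₀−p)·cosh(ωT) + (ẋ₀/ω)·sinh(ωT) ⇒ p·(1 − cosh) = x(T) − x₀·cosh − (ẋ₀/ω)·sinh
numerator   = 1.0365 − (1.0171)·2.629415 − (0.4109/2.9271)·2.431835 = -1.979253
denominator = 1 − 2.629415 = -1.629415
p = -1.979253 / -1.629415 = 1.2147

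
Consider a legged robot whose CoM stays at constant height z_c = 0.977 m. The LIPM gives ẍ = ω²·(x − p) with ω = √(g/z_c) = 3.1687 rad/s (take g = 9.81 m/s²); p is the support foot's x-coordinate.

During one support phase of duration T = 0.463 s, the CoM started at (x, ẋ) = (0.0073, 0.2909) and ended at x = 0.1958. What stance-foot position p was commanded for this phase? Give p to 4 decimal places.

ωT = 3.1687·0.463 = 1.467108; cosh(ωT) = 2.283634, sinh(ωT) = 2.053042
x(T) = p + (x₀−p)·cosh(ωT) + (ẋ₀/ω)·sinh(ωT) ⇒ p·(1 − cosh) = x(T) − x₀·cosh − (ẋ₀/ω)·sinh
numerator   = 0.1958 − (0.0073)·2.283634 − (0.2909/3.1687)·2.053042 = -0.009348
denominator = 1 − 2.283634 = -1.283634
p = -0.009348 / -1.283634 = 0.0073

p = 0.0073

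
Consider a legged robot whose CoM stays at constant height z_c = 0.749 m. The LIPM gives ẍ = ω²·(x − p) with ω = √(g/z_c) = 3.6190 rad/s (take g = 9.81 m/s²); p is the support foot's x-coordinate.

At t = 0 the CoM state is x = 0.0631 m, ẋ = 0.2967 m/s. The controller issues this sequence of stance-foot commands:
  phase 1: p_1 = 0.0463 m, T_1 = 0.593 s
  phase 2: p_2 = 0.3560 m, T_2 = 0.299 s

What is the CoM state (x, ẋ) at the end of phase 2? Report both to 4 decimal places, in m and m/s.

x = 1.0916, ẋ = 3.0513

phase 1: p=0.0463, T=0.593, ωT=2.146067, cosh=4.334052, sinh=4.217109; start (x,ẋ)=(0.063100, 0.296700) → end (x,ẋ)=(0.464847, 1.542310)
phase 2: p=0.3560, T=0.299, ωT=1.082081, cosh=1.644852, sinh=1.305962; start (x,ẋ)=(0.464847, 1.542310) → end (x,ẋ)=(1.091600, 3.051314)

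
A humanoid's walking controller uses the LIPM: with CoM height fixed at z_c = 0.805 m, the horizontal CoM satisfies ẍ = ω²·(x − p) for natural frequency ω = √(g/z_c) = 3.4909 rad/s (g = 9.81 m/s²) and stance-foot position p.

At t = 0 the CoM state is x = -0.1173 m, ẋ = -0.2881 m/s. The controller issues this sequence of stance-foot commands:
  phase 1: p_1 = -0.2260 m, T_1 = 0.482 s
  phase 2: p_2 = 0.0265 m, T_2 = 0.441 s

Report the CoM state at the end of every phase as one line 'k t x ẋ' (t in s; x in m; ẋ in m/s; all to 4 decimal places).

1 0.4820 -0.1378 0.1837
2 0.9230 -0.2572 -0.8278

phase 1: p=-0.2260, T=0.482, ωT=1.682614, cosh=2.782743, sinh=2.596856; start (x,ẋ)=(-0.117300, -0.288100) → end (x,ẋ)=(-0.137831, 0.183697)
phase 2: p=0.0265, T=0.441, ωT=1.539487, cosh=2.438344, sinh=2.223853; start (x,ẋ)=(-0.137831, 0.183697) → end (x,ẋ)=(-0.257174, -0.827829)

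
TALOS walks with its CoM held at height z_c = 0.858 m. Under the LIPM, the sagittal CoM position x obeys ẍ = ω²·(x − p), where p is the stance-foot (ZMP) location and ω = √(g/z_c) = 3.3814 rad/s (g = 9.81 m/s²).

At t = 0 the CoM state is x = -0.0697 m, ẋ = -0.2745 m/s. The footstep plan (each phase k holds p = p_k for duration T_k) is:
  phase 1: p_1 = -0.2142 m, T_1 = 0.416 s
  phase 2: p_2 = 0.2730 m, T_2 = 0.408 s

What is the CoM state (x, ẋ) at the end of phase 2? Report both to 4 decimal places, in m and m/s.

phase 1: p=-0.2142, T=0.416, ωT=1.406662, cosh=2.163634, sinh=1.918674; start (x,ẋ)=(-0.069700, -0.274500) → end (x,ẋ)=(-0.057312, 0.343570)
phase 2: p=0.2730, T=0.408, ωT=1.379611, cosh=2.112516, sinh=1.860840; start (x,ẋ)=(-0.057312, 0.343570) → end (x,ẋ)=(-0.235717, -1.352604)

x = -0.2357, ẋ = -1.3526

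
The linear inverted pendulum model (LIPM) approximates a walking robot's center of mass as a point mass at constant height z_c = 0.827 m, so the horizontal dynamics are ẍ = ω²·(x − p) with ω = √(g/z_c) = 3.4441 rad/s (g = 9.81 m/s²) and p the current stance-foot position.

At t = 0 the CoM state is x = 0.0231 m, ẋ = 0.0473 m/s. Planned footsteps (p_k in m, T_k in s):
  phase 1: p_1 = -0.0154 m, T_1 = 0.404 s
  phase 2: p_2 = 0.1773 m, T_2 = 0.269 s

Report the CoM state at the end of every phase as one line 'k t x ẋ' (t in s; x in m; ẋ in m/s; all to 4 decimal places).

phase 1: p=-0.0154, T=0.404, ωT=1.391416, cosh=2.134632, sinh=1.885909; start (x,ẋ)=(0.023100, 0.047300) → end (x,ẋ)=(0.092684, 0.351036)
phase 2: p=0.1773, T=0.269, ωT=0.926463, cosh=1.460756, sinh=1.064804; start (x,ẋ)=(0.092684, 0.351036) → end (x,ẋ)=(0.162225, 0.202465)

1 0.4040 0.0927 0.3510
2 0.6730 0.1622 0.2025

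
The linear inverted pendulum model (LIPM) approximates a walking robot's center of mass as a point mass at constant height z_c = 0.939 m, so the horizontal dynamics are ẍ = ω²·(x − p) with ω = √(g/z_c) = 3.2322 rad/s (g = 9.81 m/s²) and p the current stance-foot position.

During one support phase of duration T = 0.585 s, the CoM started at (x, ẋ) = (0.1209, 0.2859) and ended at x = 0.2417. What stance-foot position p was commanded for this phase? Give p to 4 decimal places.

ωT = 3.2322·0.585 = 1.890837; cosh(ωT) = 3.387928, sinh(ωT) = 3.236983
x(T) = p + (x₀−p)·cosh(ωT) + (ẋ₀/ω)·sinh(ωT) ⇒ p·(1 − cosh) = x(T) − x₀·cosh − (ẋ₀/ω)·sinh
numerator   = 0.2417 − (0.1209)·3.387928 − (0.2859/3.2322)·3.236983 = -0.454224
denominator = 1 − 3.387928 = -2.387928
p = -0.454224 / -2.387928 = 0.1902

p = 0.1902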